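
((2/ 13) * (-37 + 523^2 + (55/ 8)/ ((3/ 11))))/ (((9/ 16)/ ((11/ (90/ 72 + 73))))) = 105030608/ 9477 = 11082.69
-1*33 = -33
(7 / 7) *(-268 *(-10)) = 2680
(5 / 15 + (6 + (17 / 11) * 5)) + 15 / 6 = 1093 / 66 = 16.56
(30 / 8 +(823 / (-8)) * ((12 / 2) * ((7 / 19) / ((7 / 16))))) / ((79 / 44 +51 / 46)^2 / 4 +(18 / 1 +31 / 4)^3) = -5020737942 / 166138375627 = -0.03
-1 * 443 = -443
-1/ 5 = -0.20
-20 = -20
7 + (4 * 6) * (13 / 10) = 191 / 5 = 38.20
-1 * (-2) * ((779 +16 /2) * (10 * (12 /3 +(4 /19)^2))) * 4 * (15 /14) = 689412000 /2527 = 272818.36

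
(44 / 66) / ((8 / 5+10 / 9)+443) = 30 / 20057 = 0.00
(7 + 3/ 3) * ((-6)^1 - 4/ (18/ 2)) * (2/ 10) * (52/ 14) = -12064/ 315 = -38.30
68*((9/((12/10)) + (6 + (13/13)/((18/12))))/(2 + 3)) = 578/3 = 192.67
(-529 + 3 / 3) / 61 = -528 / 61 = -8.66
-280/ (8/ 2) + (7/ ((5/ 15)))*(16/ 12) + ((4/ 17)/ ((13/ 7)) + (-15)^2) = 40471/ 221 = 183.13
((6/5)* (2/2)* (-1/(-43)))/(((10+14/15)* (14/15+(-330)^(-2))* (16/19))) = 4655475/1433544664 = 0.00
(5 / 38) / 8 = 5 / 304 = 0.02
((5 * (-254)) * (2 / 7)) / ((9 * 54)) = -1270 / 1701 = -0.75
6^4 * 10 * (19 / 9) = 27360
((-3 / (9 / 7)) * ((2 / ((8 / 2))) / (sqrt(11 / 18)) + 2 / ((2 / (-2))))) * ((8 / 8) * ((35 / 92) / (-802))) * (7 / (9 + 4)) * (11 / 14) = -2695 / 2877576 + 245 * sqrt(22) / 3836768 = -0.00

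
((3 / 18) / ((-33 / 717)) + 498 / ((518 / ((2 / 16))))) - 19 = -22.50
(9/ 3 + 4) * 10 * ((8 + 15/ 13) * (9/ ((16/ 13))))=37485/ 8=4685.62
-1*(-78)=78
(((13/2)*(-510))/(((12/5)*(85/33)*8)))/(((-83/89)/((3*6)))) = 1718145/1328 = 1293.78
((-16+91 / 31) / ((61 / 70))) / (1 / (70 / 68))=-496125 / 32147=-15.43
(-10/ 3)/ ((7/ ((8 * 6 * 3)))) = -480/ 7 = -68.57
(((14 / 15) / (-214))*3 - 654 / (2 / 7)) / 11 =-1224622 / 5885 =-208.09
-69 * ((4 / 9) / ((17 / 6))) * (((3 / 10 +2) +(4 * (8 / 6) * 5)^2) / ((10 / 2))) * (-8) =12354.60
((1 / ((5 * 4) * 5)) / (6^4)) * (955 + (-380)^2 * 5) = 48197 / 8640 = 5.58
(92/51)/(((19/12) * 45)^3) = 5888/1180605375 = 0.00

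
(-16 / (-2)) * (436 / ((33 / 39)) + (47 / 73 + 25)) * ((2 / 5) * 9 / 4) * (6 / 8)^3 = 26387127 / 16060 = 1643.03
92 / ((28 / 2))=46 / 7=6.57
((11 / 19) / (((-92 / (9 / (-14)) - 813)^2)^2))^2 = 5208653241 / 630187047697780671522821685430921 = 0.00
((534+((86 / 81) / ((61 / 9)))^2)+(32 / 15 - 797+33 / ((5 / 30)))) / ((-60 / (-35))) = -662923807 / 18084060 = -36.66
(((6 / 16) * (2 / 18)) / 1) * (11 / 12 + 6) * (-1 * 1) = -83 / 288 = -0.29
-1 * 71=-71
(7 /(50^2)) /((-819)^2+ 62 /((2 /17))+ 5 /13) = 0.00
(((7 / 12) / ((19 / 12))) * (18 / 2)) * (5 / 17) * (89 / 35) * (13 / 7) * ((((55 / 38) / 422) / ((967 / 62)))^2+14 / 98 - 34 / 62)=-55086292110373726059 / 29494792703440372532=-1.87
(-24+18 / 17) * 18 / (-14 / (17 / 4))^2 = -29835 / 784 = -38.05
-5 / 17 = -0.29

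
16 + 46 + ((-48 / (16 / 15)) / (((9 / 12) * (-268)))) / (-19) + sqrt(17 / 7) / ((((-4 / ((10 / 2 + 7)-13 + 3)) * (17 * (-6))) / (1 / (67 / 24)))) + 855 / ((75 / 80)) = 2 * sqrt(119) / 7973 + 1239887 / 1273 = 973.99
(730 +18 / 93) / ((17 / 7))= 158452 / 527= 300.67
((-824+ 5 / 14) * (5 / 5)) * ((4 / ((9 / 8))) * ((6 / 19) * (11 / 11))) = -368992 / 399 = -924.79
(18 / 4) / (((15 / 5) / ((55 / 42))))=55 / 28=1.96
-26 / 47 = -0.55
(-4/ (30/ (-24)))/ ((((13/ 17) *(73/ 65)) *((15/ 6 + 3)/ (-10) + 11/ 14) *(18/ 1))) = 19040/ 21681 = 0.88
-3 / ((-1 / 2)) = 6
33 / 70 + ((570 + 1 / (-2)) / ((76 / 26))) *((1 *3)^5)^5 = 439103085400788789 / 2660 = 165076347895033.38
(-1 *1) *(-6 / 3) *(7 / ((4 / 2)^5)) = 7 / 16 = 0.44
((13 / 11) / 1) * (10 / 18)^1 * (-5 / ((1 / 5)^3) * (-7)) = 284375 / 99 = 2872.47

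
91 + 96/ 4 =115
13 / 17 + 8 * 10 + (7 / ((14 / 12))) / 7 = 9713 / 119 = 81.62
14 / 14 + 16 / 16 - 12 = -10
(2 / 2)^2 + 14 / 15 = 29 / 15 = 1.93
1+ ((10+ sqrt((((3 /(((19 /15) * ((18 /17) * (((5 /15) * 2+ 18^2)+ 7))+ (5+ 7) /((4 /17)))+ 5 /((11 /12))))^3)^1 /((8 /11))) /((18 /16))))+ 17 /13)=2057 * sqrt(4780689) /8787000121+ 160 /13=12.31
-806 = -806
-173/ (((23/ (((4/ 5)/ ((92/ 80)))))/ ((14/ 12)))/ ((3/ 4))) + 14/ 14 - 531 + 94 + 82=-189688/ 529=-358.58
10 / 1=10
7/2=3.50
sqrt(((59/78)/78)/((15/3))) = sqrt(295)/390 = 0.04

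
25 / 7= 3.57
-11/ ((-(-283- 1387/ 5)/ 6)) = -55/ 467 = -0.12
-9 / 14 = -0.64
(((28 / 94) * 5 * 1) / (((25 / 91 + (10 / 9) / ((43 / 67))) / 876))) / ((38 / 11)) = 188.27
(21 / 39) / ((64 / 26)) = 7 / 32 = 0.22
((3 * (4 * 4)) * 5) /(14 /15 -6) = -47.37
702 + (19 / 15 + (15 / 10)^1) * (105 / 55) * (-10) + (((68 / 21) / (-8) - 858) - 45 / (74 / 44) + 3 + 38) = -3332983 / 17094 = -194.98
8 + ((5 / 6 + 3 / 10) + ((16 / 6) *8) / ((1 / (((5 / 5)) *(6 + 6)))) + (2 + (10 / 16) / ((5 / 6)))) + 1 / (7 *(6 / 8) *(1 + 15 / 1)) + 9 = 29074 / 105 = 276.90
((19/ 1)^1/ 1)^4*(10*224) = 291919040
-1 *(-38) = 38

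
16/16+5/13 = 1.38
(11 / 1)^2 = 121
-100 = -100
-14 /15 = -0.93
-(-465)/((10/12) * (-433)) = -558/433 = -1.29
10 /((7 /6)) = 60 /7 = 8.57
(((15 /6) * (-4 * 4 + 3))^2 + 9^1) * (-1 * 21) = -89481 /4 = -22370.25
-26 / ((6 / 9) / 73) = -2847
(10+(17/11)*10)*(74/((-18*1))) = -10360/99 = -104.65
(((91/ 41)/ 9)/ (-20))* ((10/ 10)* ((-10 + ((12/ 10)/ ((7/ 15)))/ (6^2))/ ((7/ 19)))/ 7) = 34333/ 723240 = 0.05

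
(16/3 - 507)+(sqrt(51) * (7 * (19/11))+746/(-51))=-8777/17+133 * sqrt(51)/11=-429.95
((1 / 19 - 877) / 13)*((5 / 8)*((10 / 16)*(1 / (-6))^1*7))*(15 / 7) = 1041375 / 15808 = 65.88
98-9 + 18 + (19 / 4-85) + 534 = 2243 / 4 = 560.75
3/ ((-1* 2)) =-3/ 2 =-1.50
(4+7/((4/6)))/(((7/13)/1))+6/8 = 775/28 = 27.68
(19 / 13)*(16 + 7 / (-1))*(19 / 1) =3249 / 13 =249.92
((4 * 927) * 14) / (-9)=-5768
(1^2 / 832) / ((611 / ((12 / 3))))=1 / 127088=0.00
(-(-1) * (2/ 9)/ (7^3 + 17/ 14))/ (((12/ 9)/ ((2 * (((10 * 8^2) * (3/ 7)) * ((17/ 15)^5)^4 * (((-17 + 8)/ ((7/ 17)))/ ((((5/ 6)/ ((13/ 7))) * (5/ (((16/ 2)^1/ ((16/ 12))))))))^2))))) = 813060612636975470864861570830336/ 73301733062016963958740234375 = 11091.97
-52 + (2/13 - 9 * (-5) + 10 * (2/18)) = -5.74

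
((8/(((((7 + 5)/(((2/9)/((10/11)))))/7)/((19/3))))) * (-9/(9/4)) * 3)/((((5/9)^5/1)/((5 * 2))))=-51193296/3125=-16381.85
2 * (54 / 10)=54 / 5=10.80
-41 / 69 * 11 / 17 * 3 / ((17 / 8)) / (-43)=3608 / 285821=0.01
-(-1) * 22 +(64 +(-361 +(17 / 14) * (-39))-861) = -16567 / 14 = -1183.36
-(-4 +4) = 0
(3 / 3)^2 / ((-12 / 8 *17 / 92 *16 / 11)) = -253 / 102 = -2.48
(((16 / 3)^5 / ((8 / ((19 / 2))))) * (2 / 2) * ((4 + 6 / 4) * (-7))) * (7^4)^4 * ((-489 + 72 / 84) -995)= 2362902957302805123497984 / 243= 9723880482727593100814.75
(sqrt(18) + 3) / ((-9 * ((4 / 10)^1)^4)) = -625 * sqrt(2) / 48 - 625 / 48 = -31.44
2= 2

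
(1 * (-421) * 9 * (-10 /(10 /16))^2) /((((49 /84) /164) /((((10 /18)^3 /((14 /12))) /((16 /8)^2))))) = -4418816000 /441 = -10019990.93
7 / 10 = 0.70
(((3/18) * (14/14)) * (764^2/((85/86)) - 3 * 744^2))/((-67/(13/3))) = 591199856/51255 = 11534.48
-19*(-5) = 95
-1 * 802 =-802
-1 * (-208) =208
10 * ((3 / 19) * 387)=11610 / 19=611.05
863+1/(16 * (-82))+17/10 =5672427/6560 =864.70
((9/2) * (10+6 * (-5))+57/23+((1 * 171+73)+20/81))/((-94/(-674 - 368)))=152121059/87561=1737.32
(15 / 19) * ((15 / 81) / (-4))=-25 / 684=-0.04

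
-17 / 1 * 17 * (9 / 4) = -2601 / 4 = -650.25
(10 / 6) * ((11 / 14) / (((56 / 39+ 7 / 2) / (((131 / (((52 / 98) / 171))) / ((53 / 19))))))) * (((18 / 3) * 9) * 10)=114917130 / 53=2168247.74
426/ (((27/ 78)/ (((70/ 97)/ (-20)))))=-12922/ 291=-44.41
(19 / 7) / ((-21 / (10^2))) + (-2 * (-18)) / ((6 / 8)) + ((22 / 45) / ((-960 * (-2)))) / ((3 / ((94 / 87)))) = 9689180533 / 276242400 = 35.07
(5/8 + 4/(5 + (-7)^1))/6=-11/48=-0.23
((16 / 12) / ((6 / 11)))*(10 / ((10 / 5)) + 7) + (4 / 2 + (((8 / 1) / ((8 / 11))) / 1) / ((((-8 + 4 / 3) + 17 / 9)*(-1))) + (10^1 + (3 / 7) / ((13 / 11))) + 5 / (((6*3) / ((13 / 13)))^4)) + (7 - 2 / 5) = 103921683889 / 2053855440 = 50.60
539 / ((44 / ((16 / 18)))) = 98 / 9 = 10.89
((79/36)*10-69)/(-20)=847/360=2.35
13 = 13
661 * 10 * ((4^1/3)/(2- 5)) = -26440/9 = -2937.78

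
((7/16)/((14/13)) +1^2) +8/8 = 2.41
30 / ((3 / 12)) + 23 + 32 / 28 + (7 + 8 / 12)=3188 / 21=151.81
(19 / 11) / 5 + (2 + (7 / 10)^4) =284411 / 110000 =2.59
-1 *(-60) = 60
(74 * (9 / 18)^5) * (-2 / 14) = -37 / 112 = -0.33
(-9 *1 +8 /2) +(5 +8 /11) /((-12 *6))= -447 /88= -5.08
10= 10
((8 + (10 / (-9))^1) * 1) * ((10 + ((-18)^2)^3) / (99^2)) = 2108758508 / 88209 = 23906.39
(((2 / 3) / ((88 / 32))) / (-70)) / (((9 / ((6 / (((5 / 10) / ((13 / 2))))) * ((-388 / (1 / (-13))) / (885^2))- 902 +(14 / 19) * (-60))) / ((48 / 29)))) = 300231335296 / 498448306125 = 0.60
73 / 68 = 1.07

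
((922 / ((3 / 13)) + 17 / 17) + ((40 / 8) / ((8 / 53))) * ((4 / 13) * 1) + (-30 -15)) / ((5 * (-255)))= -308999 / 99450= -3.11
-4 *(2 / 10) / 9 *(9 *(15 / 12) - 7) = -17 / 45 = -0.38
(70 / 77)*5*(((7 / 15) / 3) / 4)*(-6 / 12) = -35 / 396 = -0.09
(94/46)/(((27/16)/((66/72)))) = 2068/1863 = 1.11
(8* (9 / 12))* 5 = 30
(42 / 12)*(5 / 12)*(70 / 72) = 1225 / 864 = 1.42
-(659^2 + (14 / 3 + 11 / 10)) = -13028603 / 30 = -434286.77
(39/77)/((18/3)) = 13/154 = 0.08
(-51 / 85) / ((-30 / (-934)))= -467 / 25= -18.68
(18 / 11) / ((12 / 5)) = 15 / 22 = 0.68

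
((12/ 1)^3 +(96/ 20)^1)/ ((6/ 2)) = 2888/ 5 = 577.60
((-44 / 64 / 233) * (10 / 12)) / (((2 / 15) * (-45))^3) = 55 / 4831488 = 0.00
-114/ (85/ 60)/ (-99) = 152/ 187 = 0.81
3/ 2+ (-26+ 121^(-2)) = -717407/ 29282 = -24.50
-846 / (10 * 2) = -423 / 10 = -42.30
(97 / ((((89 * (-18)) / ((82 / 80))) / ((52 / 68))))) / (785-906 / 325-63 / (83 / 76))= -278926895 / 4258107144144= -0.00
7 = 7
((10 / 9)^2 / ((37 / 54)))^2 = 40000 / 12321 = 3.25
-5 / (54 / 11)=-55 / 54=-1.02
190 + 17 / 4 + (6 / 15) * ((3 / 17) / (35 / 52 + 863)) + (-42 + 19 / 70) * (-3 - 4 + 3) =38604201917 / 106888180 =361.16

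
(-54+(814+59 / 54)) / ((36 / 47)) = 1931653 / 1944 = 993.65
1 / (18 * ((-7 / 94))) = -47 / 63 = -0.75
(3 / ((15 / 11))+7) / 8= 23 / 20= 1.15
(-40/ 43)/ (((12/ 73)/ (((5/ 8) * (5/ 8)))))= -9125/ 4128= -2.21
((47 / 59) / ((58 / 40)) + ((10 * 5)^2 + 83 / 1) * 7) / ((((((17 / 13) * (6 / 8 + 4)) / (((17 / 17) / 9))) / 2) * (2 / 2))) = 3217503224 / 4973877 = 646.88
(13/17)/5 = 13/85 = 0.15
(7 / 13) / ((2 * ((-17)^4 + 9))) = 7 / 2171780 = 0.00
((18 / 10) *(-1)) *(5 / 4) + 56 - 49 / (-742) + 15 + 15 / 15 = 14801 / 212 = 69.82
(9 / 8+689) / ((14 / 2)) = 5521 / 56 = 98.59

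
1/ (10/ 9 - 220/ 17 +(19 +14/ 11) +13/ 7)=0.10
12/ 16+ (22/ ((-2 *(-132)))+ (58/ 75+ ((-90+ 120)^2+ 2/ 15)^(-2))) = 21967649357/ 13672800300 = 1.61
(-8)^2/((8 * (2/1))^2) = 1/4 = 0.25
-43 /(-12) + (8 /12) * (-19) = -109 /12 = -9.08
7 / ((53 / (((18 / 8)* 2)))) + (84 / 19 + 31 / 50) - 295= -7284754 / 25175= -289.36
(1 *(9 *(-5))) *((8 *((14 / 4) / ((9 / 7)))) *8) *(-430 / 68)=842800 / 17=49576.47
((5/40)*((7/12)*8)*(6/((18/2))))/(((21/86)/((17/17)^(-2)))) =43/27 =1.59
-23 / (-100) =23 / 100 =0.23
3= 3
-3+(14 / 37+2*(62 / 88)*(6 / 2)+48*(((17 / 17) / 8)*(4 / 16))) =1264 / 407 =3.11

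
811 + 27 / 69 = 811.39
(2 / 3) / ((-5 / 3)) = -2 / 5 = -0.40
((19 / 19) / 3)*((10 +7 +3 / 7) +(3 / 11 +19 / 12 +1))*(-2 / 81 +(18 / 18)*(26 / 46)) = 18874201 / 5164236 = 3.65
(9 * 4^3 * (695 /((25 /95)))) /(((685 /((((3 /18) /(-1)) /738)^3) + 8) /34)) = -6465168 /7434014795639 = -0.00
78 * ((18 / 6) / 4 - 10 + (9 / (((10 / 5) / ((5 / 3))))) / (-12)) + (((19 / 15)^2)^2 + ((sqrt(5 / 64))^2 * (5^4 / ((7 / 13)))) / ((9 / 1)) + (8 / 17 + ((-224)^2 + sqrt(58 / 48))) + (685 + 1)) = 50105.97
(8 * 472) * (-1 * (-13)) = 49088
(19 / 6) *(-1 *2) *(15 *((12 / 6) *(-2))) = 380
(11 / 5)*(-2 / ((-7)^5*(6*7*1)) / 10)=11 / 17647350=0.00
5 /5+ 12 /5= 17 /5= 3.40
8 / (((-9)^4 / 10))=80 / 6561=0.01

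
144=144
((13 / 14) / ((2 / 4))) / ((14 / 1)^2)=13 / 1372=0.01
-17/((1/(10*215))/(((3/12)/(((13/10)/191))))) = -17452625/13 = -1342509.62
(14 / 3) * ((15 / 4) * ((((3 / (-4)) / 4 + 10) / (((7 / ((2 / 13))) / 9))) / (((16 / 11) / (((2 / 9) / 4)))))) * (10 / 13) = 43175 / 43264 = 1.00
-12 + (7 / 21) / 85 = -3059 / 255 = -12.00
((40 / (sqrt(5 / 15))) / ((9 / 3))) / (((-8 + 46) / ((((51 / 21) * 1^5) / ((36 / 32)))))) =2720 * sqrt(3) / 3591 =1.31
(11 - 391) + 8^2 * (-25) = -1980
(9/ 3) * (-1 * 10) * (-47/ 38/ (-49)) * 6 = -4230/ 931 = -4.54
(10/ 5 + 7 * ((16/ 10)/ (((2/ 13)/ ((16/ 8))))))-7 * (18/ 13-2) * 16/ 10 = 10042/ 65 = 154.49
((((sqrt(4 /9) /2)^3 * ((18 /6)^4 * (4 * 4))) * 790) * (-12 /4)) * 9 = -1023840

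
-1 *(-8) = 8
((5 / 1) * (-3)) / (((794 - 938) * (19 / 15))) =25 / 304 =0.08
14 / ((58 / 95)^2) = 63175 / 1682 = 37.56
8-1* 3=5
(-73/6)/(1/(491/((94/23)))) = -824389/564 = -1461.68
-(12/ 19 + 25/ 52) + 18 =16685/ 988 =16.89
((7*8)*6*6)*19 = 38304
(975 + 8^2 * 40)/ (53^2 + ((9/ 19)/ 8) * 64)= 67165/ 53443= 1.26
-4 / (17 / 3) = -12 / 17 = -0.71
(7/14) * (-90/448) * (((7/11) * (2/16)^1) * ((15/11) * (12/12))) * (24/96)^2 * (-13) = 0.01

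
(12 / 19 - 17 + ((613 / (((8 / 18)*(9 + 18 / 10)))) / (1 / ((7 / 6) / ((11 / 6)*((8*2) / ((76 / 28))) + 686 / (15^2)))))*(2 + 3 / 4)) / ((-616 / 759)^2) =646782930747 / 32268787712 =20.04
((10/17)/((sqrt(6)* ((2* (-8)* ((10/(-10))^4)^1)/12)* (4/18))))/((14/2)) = -45* sqrt(6)/952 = -0.12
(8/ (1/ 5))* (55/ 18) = 1100/ 9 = 122.22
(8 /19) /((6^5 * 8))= 1 /147744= 0.00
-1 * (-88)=88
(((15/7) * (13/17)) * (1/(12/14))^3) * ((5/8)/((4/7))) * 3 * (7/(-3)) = -780325/39168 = -19.92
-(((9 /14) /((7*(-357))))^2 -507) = 68953137699 /136002244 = 507.00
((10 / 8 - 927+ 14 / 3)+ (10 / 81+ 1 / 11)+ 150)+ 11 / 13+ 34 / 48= -71287757 / 92664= -769.31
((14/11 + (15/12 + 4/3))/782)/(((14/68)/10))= 2545/10626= 0.24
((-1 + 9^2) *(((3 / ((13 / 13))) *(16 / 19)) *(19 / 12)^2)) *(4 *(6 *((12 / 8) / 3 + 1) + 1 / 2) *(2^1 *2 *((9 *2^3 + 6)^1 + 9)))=6700160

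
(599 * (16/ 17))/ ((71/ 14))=134176/ 1207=111.16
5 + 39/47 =274/47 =5.83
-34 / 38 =-0.89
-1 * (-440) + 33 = 473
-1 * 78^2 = -6084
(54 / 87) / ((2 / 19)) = 171 / 29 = 5.90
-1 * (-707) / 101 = 7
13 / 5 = 2.60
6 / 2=3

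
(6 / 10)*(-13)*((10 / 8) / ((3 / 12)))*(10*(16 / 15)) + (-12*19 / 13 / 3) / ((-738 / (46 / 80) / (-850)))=-4028249 / 9594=-419.87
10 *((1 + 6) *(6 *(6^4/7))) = 77760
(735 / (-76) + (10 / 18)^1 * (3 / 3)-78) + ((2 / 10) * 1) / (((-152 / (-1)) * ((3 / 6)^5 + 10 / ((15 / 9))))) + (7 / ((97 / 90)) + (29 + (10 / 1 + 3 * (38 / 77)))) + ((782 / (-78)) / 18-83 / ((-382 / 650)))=3691939128002639 / 36723481654860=100.53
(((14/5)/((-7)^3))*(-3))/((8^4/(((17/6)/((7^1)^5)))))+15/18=42165401651/50598481920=0.83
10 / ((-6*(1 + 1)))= -5 / 6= -0.83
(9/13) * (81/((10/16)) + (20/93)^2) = 5606552/62465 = 89.76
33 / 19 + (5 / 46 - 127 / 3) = -106159 / 2622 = -40.49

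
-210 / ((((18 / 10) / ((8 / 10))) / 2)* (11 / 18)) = -3360 / 11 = -305.45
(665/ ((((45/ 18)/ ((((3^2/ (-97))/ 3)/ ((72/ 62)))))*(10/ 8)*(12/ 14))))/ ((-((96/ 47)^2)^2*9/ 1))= 140832473341/ 3336657960960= 0.04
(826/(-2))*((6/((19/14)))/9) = -11564/57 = -202.88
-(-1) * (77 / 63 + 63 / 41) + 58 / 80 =51421 / 14760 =3.48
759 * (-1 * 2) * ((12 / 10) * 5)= -9108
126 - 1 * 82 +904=948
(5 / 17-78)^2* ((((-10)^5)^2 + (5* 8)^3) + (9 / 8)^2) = 1116833387829284321 / 18496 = 60382427975199.20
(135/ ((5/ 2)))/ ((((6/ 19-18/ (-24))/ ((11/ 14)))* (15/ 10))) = 1672/ 63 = 26.54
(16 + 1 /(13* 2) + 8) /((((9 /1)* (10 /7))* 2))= 875 /936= 0.93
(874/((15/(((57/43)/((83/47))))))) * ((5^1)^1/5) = 780482/17845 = 43.74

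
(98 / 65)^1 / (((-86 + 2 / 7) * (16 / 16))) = -343 / 19500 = -0.02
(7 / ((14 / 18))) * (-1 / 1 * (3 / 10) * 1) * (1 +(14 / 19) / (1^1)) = -891 / 190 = -4.69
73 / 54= 1.35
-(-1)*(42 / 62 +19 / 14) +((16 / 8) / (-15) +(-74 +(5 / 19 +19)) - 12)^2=157703717651 / 35251650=4473.65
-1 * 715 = -715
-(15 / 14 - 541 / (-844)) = -10117 / 5908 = -1.71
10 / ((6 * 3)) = 5 / 9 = 0.56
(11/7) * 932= 10252/7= 1464.57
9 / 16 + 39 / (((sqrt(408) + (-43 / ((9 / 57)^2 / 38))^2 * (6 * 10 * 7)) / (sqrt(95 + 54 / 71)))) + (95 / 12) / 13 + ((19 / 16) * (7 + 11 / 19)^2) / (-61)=-28431 * sqrt(49238358) / 84240597941545924829465661964 + 6411873241854990 * sqrt(482729) / 21060149485386481207366415491 + 38525 / 723216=0.05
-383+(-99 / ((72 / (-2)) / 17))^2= 28841 / 16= 1802.56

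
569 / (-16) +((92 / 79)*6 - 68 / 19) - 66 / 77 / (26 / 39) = -5621635 / 168112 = -33.44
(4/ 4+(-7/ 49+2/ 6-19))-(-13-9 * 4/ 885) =-29543/ 6195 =-4.77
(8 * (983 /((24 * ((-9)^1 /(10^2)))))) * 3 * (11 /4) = -270325 /9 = -30036.11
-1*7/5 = -1.40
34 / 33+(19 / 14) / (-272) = 128845 / 125664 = 1.03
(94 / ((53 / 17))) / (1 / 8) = 12784 / 53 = 241.21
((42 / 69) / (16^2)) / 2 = 7 / 5888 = 0.00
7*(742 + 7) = 5243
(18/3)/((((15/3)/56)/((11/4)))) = 924/5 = 184.80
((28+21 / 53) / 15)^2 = 90601 / 25281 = 3.58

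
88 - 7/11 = 961/11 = 87.36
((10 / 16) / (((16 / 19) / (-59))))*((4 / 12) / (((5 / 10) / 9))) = -16815 / 64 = -262.73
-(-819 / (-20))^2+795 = -352761 / 400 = -881.90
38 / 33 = 1.15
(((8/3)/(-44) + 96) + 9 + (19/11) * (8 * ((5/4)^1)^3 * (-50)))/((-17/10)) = 821365/1122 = 732.05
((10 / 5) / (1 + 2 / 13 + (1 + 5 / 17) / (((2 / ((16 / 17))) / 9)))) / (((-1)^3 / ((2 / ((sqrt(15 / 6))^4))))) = -0.10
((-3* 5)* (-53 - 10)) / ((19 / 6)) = 5670 / 19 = 298.42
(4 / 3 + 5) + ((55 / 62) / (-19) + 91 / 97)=2476643 / 342798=7.22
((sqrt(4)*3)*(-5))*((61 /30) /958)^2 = -3721 /27532920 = -0.00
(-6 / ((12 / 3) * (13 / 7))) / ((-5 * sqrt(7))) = 3 * sqrt(7) / 130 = 0.06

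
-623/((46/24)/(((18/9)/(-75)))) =4984/575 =8.67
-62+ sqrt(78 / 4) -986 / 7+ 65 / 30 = -196.27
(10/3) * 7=70/3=23.33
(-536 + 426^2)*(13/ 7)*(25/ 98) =29402750/ 343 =85722.30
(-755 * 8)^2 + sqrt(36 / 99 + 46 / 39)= 36481601.24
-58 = -58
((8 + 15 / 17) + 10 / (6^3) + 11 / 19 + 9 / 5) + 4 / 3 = 2204831 / 174420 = 12.64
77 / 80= 0.96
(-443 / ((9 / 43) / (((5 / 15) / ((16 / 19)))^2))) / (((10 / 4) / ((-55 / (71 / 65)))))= 4916832635 / 736128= 6679.32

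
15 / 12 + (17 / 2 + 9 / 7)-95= -2351 / 28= -83.96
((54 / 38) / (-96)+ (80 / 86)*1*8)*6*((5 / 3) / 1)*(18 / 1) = 8737785 / 6536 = 1336.87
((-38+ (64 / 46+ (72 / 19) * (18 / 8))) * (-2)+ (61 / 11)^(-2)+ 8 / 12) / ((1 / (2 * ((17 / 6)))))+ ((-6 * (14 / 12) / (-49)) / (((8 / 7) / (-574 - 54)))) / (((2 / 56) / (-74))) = 162974.23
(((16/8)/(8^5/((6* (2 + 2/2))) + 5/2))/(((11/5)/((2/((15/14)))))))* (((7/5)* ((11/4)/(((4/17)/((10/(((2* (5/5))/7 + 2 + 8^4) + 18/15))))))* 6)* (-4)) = -2099160/2354037433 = -0.00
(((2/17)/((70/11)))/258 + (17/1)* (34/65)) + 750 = 1514468399/1995630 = 758.89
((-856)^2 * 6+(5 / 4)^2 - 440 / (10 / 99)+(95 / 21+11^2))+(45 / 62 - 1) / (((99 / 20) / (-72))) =503239684561 / 114576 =4392191.07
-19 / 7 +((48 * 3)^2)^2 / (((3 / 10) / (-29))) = -290954280979 / 7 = -41564897282.71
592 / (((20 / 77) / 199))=2267804 / 5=453560.80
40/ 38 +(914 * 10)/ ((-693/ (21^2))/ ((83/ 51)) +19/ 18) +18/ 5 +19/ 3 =27244990471/ 268185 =101590.28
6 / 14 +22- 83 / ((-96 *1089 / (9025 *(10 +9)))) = 116040383 / 731808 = 158.57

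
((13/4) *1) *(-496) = -1612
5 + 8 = 13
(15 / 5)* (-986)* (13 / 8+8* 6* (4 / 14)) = -1270461 / 28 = -45373.61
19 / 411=0.05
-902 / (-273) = 902 / 273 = 3.30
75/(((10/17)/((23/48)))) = 1955/32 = 61.09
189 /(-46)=-189 /46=-4.11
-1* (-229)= 229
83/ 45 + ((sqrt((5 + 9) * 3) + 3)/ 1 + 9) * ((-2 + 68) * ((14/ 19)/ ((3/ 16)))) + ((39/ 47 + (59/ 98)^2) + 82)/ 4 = 4928 * sqrt(42)/ 19 + 4839744835789/ 1543746960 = 4815.96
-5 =-5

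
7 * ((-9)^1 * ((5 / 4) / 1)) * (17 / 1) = -5355 / 4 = -1338.75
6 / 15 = 2 / 5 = 0.40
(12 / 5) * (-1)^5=-12 / 5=-2.40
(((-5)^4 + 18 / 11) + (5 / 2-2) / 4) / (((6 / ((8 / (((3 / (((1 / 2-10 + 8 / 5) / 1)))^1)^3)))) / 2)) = -1812904403 / 59400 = -30520.28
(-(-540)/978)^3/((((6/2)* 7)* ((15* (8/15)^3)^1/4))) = 6834375/485043664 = 0.01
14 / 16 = 0.88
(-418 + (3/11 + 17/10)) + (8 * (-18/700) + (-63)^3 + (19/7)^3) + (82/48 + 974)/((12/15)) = -249223.60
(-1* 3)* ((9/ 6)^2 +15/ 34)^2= -100467/ 4624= -21.73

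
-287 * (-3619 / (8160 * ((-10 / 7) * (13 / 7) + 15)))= 4626727 / 448800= 10.31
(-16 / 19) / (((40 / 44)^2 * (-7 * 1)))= 484 / 3325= 0.15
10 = 10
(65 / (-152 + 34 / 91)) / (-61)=5915 / 841678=0.01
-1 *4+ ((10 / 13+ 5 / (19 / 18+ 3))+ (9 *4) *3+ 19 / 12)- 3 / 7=8542117 / 79716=107.16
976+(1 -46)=931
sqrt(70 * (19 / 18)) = sqrt(665) / 3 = 8.60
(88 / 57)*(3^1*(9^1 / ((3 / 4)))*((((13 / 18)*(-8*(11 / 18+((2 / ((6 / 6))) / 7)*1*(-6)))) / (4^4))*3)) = 19877 / 4788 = 4.15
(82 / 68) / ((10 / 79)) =9.53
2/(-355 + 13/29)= -29/5141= -0.01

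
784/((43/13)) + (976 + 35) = 53665/43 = 1248.02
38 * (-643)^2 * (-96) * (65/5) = -19607405376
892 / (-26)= -446 / 13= -34.31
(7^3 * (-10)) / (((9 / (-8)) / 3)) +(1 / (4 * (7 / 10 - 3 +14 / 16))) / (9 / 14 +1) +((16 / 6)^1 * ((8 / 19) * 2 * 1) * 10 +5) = 9174.02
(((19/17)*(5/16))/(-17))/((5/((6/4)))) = -57/9248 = -0.01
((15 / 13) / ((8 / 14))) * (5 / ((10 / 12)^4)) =6804 / 325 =20.94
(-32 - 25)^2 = 3249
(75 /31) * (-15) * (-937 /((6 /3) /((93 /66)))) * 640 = 168660000 /11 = 15332727.27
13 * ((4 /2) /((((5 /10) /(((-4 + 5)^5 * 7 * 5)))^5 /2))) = 87396400000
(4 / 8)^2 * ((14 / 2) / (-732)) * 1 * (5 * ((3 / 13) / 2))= -35 / 25376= -0.00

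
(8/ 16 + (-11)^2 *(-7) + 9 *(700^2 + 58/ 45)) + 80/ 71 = 3130508021/ 710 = 4409166.23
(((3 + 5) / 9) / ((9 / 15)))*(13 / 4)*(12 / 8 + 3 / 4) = 10.83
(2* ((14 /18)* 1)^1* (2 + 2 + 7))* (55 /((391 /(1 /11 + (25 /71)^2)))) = 1019480 /1971031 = 0.52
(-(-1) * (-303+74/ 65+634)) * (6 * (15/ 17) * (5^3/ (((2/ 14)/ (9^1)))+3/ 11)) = 33663814056/ 2431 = 13847722.77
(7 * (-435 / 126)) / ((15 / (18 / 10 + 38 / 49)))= -18299 / 4410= -4.15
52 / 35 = 1.49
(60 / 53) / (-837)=-0.00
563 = 563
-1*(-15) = 15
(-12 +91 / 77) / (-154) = 17 / 242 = 0.07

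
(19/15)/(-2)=-19/30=-0.63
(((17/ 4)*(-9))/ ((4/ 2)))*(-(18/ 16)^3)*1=111537/ 4096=27.23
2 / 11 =0.18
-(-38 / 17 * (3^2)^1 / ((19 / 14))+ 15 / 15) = 235 / 17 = 13.82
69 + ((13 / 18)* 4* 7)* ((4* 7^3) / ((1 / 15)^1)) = 1248727 / 3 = 416242.33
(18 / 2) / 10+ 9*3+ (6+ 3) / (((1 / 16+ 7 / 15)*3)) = 42633 / 1270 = 33.57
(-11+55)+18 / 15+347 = 1961 / 5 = 392.20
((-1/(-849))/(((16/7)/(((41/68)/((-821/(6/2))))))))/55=-287/13903405120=-0.00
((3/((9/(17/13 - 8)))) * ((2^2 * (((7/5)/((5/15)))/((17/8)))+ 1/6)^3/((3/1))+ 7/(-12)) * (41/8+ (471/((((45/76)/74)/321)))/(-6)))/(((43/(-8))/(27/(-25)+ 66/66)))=762221992173940426103/41710448812500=18274125.88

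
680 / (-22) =-340 / 11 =-30.91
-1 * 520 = -520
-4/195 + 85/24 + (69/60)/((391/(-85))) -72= -68.73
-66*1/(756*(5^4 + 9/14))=-11/78831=-0.00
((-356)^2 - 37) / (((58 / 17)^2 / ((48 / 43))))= 439392132 / 36163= 12150.32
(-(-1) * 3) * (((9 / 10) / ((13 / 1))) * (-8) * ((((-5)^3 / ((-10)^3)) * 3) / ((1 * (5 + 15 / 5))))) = -81 / 1040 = -0.08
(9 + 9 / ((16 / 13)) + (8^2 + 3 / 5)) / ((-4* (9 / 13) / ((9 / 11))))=-84149 / 3520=-23.91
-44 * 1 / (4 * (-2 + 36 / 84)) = 7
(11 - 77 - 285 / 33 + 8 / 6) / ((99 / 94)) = -69.60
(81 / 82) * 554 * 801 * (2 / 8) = 17972037 / 164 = 109585.59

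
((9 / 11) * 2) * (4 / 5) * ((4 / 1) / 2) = 144 / 55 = 2.62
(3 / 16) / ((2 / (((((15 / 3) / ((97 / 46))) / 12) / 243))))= 115 / 1508544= 0.00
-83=-83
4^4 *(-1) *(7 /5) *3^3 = -48384 /5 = -9676.80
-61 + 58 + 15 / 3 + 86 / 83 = 252 / 83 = 3.04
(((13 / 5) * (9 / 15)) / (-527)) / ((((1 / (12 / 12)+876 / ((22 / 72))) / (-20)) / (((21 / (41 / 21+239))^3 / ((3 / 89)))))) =99231401997 / 244758373986830000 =0.00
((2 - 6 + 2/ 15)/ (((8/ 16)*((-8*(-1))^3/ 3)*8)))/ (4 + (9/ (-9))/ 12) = -0.00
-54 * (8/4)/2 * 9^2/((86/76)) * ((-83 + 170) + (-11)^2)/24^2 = -60021/43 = -1395.84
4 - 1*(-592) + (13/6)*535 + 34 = 10735/6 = 1789.17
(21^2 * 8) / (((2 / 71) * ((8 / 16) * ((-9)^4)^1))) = 27832 / 729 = 38.18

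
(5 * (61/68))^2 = 93025/4624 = 20.12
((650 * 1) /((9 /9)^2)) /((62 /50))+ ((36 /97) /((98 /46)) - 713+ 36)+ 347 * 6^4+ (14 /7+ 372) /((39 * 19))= 449559.87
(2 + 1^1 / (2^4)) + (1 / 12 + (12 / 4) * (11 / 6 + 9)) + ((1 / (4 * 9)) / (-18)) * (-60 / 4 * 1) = 14977 / 432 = 34.67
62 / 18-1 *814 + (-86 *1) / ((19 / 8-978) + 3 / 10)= -810.47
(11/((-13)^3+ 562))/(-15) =11/24525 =0.00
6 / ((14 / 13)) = 39 / 7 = 5.57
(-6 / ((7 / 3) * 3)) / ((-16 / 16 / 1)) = 6 / 7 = 0.86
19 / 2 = 9.50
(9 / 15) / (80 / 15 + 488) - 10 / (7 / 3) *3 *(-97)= 64602063 / 51800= 1247.14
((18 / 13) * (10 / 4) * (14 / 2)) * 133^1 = 41895 / 13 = 3222.69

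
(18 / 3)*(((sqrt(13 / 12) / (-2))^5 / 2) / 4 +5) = 30-169*sqrt(39) / 36864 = 29.97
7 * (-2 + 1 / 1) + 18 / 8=-19 / 4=-4.75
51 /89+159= 14202 /89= 159.57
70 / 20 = 7 / 2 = 3.50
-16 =-16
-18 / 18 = -1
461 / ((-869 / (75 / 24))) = -11525 / 6952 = -1.66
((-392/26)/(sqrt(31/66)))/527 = -0.04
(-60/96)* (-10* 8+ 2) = 195/4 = 48.75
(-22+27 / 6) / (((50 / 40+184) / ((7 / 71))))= -490 / 52611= -0.01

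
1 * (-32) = -32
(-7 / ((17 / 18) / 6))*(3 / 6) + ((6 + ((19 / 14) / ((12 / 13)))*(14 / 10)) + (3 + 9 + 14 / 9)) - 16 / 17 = -9563 / 6120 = -1.56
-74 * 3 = -222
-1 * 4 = -4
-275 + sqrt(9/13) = -275 + 3 * sqrt(13)/13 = -274.17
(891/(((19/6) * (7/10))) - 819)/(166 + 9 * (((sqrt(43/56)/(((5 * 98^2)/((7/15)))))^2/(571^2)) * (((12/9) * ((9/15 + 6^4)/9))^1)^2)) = -21542205556806330375000/8574626611920273075457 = -2.51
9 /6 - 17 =-15.50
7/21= 1/3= 0.33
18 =18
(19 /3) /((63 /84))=8.44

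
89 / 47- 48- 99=-6820 / 47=-145.11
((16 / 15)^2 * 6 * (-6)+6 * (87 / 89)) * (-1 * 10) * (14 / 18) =1093204 / 4005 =272.96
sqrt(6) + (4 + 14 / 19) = sqrt(6) + 90 / 19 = 7.19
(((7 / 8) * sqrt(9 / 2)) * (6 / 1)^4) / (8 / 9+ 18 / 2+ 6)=15309 * sqrt(2) / 143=151.40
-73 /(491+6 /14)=-0.15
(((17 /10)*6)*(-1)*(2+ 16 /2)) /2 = -51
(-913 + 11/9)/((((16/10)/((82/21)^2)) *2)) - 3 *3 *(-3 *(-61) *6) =-112929031/7938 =-14226.38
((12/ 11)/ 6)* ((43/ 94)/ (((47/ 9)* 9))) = 43/ 24299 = 0.00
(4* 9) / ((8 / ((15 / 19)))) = 135 / 38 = 3.55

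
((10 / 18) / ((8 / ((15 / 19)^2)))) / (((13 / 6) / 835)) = 313125 / 18772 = 16.68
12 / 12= 1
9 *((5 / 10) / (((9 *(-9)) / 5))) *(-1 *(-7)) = -35 / 18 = -1.94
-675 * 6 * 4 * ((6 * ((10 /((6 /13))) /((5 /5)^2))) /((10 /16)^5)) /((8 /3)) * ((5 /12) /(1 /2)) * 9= -62108467.20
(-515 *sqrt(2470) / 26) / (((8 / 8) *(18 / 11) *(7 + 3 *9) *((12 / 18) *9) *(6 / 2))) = -5665 *sqrt(2470) / 286416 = -0.98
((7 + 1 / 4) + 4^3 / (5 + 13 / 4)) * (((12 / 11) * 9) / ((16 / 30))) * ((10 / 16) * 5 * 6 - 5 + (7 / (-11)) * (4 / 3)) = 151813935 / 42592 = 3564.38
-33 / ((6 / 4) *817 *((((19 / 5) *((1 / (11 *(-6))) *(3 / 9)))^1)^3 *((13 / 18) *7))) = 384238404000 / 509946073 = 753.49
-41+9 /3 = -38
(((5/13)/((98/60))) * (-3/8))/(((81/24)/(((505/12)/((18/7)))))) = -12625/29484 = -0.43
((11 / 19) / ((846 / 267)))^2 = 958441 / 28708164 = 0.03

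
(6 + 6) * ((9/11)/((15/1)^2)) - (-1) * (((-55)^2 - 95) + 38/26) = 10480131/3575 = 2931.51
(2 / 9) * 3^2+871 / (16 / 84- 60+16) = -16451 / 920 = -17.88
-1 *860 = -860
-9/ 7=-1.29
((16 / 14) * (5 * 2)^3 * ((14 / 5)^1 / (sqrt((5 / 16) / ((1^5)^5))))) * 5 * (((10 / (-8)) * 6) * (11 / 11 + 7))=-768000 * sqrt(5)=-1717300.21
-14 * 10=-140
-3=-3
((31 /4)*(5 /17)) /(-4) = -155 /272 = -0.57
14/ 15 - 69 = -1021/ 15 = -68.07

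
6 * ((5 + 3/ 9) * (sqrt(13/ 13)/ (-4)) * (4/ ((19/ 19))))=-32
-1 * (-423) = 423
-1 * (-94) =94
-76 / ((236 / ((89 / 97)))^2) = -150499 / 131010916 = -0.00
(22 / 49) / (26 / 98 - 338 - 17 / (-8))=-176 / 131559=-0.00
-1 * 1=-1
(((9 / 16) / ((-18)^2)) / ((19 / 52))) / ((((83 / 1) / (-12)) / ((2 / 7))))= -13 / 66234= -0.00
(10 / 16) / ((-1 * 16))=-5 / 128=-0.04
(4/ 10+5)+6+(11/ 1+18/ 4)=269/ 10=26.90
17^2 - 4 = 285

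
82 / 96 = 41 / 48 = 0.85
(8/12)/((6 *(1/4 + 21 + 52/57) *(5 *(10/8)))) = 304/378975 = 0.00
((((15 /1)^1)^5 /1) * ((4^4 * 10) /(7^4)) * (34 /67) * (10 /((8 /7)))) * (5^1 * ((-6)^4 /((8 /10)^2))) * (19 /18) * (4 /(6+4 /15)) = 26490037500000000 /1080107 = 24525382670.42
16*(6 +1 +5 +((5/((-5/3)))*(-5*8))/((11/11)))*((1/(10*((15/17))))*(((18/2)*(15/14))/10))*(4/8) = 20196/175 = 115.41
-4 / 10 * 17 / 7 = -34 / 35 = -0.97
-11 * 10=-110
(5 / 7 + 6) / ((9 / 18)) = 94 / 7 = 13.43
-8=-8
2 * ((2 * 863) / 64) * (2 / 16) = 863 / 128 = 6.74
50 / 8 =6.25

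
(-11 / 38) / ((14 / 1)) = -11 / 532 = -0.02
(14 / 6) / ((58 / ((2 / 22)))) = 7 / 1914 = 0.00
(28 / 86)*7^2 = 686 / 43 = 15.95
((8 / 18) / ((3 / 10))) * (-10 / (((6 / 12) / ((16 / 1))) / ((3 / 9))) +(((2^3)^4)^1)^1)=478720 / 81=5910.12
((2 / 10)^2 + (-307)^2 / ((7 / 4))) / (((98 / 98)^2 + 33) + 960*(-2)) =-9424907 / 330050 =-28.56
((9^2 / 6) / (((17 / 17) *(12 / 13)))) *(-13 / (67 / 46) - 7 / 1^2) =-124839 / 536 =-232.91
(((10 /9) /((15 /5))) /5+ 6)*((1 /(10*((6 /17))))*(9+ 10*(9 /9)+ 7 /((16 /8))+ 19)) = 57851 /810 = 71.42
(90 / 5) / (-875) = -18 / 875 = -0.02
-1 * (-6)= 6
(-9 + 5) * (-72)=288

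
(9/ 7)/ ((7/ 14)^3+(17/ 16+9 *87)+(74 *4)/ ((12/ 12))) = 48/ 40327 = 0.00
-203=-203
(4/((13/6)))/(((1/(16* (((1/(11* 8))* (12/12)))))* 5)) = 48/715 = 0.07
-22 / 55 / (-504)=1 / 1260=0.00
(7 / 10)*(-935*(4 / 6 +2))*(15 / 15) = -5236 / 3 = -1745.33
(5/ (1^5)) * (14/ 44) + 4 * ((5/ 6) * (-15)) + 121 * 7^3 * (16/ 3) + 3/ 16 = 221301.11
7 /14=0.50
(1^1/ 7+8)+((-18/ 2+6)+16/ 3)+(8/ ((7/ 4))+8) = 484/ 21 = 23.05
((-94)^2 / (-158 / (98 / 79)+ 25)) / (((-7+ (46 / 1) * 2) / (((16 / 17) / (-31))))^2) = -13854848 / 1258133199675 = -0.00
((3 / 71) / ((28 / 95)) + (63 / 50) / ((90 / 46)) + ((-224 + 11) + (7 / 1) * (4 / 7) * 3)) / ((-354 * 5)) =49752841 / 439845000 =0.11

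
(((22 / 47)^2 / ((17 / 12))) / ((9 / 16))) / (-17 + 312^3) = 30976 / 3421601525949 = 0.00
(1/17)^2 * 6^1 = 6/289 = 0.02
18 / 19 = 0.95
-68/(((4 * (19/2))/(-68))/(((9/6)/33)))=1156/209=5.53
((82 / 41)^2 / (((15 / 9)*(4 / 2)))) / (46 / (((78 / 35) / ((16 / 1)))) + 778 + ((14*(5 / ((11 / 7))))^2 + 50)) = 14157 / 37074280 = 0.00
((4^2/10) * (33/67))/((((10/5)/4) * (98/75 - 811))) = -0.00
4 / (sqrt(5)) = 4 * sqrt(5) / 5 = 1.79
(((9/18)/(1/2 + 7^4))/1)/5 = 0.00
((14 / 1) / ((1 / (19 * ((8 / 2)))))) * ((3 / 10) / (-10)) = -798 / 25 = -31.92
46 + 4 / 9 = 418 / 9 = 46.44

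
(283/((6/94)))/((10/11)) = 146311/30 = 4877.03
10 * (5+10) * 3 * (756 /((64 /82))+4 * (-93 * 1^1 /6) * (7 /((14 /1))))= 1687725 /4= 421931.25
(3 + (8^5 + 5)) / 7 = 32776 / 7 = 4682.29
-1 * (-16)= 16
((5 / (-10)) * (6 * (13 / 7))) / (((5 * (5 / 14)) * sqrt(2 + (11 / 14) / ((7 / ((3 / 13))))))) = -546 * sqrt(67106) / 64525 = -2.19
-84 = -84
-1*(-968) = 968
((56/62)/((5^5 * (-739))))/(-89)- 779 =-4963449621847/6371565625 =-779.00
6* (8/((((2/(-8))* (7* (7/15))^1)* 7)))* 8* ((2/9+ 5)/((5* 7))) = -10.02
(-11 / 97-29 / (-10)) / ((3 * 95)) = 901 / 92150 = 0.01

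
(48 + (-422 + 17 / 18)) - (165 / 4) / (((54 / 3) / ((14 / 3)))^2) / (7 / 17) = -369155 / 972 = -379.79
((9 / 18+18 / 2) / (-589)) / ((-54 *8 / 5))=5 / 26784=0.00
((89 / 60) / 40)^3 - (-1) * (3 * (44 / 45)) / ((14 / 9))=182481734783 / 96768000000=1.89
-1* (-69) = 69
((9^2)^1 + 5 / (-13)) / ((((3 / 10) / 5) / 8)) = 419200 / 39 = 10748.72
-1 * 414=-414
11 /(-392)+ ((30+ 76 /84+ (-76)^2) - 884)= 5789303 /1176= 4922.88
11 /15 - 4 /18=23 /45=0.51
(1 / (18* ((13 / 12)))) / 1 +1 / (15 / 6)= 88 / 195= 0.45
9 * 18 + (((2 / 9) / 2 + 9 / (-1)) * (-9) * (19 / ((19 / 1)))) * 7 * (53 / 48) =2341 / 3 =780.33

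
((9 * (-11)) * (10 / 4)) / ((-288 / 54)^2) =-4455 / 512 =-8.70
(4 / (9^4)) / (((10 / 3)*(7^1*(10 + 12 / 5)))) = 1 / 474579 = 0.00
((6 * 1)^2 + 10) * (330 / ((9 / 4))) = 20240 / 3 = 6746.67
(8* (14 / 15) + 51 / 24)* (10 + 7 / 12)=146177 / 1440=101.51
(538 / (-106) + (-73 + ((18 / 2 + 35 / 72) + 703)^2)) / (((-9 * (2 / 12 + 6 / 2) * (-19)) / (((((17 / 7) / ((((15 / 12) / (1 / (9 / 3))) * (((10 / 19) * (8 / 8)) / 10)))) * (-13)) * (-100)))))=154095212351405 / 10277442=14993537.53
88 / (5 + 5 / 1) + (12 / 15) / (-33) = 1448 / 165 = 8.78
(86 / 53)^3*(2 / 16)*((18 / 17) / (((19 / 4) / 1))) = 5724504 / 48087271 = 0.12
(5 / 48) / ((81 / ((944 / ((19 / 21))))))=1.34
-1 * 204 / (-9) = 22.67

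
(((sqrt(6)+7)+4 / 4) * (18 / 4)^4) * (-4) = -13122-6561 * sqrt(6) / 4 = -17139.78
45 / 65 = 9 / 13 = 0.69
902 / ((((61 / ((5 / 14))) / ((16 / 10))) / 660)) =2381280 / 427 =5576.77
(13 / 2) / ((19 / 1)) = 13 / 38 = 0.34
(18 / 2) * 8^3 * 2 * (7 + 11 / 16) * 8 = 566784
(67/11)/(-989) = -67/10879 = -0.01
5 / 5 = 1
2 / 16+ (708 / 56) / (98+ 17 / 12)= 0.25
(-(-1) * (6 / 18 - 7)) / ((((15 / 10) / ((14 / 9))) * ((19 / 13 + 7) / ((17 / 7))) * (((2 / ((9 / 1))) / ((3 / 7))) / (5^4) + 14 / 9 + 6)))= -552500 / 2103981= -0.26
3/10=0.30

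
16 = 16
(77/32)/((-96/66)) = -1.65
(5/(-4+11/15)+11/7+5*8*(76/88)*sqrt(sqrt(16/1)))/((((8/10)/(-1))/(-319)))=2701495/98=27566.28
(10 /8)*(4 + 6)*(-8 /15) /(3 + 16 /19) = -380 /219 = -1.74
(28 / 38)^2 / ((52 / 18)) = 0.19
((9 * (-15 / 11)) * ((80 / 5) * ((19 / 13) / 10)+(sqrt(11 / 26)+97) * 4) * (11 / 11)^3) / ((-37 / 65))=1350 * sqrt(286) / 407+3425220 / 407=8471.87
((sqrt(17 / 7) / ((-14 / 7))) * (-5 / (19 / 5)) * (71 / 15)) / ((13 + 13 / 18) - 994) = -213 * sqrt(119) / 469357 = -0.00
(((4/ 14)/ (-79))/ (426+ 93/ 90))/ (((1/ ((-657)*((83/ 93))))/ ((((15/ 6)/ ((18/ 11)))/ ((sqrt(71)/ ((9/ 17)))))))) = 14996025*sqrt(71)/ 265080100411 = 0.00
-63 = -63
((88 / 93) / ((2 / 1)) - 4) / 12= -82 / 279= -0.29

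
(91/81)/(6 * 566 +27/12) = 364/1101033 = 0.00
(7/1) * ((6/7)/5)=6/5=1.20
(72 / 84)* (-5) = -30 / 7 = -4.29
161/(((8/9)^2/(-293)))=-3821013/64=-59703.33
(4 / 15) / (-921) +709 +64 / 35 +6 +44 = 73575899 / 96705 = 760.83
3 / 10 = 0.30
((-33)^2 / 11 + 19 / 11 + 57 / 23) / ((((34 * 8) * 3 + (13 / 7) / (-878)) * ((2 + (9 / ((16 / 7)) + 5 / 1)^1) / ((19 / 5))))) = 6969339232 / 158603264875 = 0.04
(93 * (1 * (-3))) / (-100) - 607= -60421 / 100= -604.21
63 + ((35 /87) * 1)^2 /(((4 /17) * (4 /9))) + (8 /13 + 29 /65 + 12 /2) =62632249 /874640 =71.61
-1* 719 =-719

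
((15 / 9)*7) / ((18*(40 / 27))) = 7 / 16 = 0.44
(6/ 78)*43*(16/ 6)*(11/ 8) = 473/ 39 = 12.13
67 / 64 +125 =8067 / 64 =126.05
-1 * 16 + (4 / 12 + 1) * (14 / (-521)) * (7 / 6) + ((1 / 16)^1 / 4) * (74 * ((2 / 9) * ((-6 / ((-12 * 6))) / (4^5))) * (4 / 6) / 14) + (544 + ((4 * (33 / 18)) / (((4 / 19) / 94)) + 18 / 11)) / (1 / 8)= 6504520214854735 / 212957724672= 30543.72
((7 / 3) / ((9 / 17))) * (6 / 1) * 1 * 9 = 238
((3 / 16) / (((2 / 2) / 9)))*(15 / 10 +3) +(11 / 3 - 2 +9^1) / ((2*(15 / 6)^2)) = 20273 / 2400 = 8.45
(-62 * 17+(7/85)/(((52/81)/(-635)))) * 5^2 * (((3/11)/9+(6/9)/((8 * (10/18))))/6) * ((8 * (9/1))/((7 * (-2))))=5018725/1144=4387.00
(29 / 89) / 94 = 29 / 8366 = 0.00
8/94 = 4/47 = 0.09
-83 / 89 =-0.93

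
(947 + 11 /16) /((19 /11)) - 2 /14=548.52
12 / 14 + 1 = 13 / 7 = 1.86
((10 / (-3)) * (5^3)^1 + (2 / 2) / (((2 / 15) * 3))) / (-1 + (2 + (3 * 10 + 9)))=-497 / 48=-10.35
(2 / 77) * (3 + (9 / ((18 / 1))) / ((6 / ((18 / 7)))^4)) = 1317 / 16807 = 0.08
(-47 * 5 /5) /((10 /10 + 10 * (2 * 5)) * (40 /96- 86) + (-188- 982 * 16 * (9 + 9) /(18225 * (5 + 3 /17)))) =0.01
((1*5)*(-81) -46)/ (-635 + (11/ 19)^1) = 209/ 294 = 0.71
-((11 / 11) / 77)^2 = -1 / 5929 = -0.00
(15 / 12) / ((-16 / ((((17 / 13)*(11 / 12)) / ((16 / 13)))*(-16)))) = 935 / 768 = 1.22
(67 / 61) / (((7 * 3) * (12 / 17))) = 1139 / 15372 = 0.07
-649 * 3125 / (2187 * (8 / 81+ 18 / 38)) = -38534375 / 23787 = -1619.98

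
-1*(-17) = 17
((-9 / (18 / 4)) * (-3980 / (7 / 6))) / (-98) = -23880 / 343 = -69.62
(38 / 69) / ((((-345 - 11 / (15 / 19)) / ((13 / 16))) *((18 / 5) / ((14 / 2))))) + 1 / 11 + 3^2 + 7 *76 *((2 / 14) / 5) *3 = 53635701089 / 980749440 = 54.69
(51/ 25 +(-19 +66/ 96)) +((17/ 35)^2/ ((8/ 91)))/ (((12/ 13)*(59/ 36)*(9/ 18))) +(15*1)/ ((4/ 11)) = 188495/ 6608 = 28.53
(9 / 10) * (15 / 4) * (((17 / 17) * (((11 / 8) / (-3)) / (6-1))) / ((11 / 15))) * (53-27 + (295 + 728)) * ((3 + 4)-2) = -141615 / 64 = -2212.73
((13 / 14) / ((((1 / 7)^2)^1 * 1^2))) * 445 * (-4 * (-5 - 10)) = 1214850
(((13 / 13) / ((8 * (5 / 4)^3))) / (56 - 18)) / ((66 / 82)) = 164 / 78375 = 0.00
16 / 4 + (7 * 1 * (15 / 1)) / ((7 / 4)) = 64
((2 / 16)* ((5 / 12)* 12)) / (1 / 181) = 905 / 8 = 113.12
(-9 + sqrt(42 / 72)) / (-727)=9 / 727-sqrt(21) / 4362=0.01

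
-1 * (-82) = 82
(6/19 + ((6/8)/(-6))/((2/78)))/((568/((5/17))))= -3465/1467712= -0.00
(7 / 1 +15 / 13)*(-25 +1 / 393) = -1041344 / 5109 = -203.83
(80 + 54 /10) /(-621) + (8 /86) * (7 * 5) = 416339 /133515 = 3.12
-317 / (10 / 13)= -4121 / 10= -412.10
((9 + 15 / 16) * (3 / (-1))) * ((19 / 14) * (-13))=117819 / 224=525.98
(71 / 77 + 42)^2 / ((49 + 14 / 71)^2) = 0.76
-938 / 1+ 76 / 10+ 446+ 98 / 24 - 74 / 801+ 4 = -7632073 / 16020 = -476.41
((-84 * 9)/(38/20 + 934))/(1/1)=-0.81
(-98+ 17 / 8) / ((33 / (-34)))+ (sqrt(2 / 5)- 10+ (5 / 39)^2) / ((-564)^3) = 296503323364363 / 3001644195264- sqrt(10) / 897030720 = 98.78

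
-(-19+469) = -450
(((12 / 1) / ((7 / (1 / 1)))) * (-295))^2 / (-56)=-1566450 / 343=-4566.91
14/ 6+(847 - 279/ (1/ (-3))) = 1686.33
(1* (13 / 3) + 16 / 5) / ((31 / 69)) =2599 / 155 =16.77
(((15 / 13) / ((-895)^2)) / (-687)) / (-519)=1 / 247526817915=0.00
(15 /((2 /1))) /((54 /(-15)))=-25 /12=-2.08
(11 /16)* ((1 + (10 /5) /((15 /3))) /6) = 77 /480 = 0.16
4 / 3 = 1.33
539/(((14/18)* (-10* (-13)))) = 693/130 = 5.33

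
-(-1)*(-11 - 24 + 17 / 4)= -123 / 4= -30.75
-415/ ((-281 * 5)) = 83/ 281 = 0.30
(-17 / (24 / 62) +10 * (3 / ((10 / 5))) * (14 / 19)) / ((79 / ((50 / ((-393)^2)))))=-187325 / 1390967694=-0.00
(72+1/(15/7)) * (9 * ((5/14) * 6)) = 9783/7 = 1397.57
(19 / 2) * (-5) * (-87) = 8265 / 2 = 4132.50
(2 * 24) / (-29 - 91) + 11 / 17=0.25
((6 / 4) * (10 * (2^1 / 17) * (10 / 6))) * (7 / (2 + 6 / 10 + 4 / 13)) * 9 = 3250 / 51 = 63.73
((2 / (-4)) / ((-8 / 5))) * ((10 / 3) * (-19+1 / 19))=-375 / 19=-19.74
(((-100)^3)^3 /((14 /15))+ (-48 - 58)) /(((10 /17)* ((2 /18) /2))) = -1147500000000000113526 /35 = -32785714285714288957.89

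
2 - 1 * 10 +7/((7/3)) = -5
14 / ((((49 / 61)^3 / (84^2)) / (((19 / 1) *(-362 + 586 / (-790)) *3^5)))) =-6177866131846944 / 19355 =-319187090253.01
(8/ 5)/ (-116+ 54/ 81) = -12/ 865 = -0.01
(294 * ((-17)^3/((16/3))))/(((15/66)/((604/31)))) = -3598777413/155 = -23217918.79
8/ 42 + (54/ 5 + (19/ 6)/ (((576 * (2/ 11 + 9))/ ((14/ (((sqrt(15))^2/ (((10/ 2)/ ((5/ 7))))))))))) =201476999/ 18325440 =10.99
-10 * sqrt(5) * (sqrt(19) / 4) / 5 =-sqrt(95) / 2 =-4.87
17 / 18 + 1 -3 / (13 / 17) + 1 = -229 / 234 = -0.98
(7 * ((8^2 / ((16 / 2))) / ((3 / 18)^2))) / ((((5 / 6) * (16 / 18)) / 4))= 54432 / 5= 10886.40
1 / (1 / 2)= 2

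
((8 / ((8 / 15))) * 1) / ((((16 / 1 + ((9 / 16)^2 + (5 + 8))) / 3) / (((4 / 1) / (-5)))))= -9216 / 7505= -1.23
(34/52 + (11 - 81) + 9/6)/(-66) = 147/143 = 1.03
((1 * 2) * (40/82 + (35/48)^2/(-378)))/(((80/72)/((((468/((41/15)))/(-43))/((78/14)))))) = -17368015/27756672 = -0.63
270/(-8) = -135/4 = -33.75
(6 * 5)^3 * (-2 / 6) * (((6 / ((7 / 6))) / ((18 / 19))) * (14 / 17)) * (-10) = 6840000 / 17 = 402352.94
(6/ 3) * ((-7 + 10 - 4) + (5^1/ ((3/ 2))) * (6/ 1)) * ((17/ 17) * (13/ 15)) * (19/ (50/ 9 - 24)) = -14079/ 415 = -33.93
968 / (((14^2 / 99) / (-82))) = -1964556 / 49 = -40092.98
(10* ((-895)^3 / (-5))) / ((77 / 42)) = 8603008500 / 11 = 782091681.82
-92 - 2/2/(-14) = -1287/14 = -91.93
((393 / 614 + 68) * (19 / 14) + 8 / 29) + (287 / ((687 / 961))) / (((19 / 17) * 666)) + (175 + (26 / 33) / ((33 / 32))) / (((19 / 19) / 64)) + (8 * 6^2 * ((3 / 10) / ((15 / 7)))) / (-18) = 37171610391195195709 / 3277738899180900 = 11340.63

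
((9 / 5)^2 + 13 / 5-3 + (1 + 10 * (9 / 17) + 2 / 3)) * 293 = 3661328 / 1275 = 2871.63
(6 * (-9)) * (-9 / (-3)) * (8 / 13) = -1296 / 13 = -99.69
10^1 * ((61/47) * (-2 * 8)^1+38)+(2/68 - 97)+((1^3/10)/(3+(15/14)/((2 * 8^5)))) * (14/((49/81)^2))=27531970693377/359213948590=76.65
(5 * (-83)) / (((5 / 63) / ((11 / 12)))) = -19173 / 4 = -4793.25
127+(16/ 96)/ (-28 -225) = 192785/ 1518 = 127.00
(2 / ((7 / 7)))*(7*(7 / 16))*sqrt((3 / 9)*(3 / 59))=49*sqrt(59) / 472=0.80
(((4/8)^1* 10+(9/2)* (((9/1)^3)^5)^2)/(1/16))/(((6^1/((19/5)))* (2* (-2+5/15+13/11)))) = -79737768715681678810387828853171/40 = -1993444217892041970259696000000.00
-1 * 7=-7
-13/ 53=-0.25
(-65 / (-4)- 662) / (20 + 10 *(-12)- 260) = 287 / 160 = 1.79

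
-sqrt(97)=-9.85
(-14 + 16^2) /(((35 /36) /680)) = 1184832 /7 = 169261.71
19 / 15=1.27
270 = 270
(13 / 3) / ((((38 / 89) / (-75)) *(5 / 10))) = -1522.37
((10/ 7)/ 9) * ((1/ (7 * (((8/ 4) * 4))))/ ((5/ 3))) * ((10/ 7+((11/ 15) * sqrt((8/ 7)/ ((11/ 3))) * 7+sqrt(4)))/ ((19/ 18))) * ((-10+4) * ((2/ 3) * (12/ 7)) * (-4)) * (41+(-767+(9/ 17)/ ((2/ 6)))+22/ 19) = -201.18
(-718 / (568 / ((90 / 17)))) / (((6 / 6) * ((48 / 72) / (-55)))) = 2665575 / 4828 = 552.11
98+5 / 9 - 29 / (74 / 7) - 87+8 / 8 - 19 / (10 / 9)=-12134 / 1665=-7.29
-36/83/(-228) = 3/1577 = 0.00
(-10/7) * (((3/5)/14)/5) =-3/245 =-0.01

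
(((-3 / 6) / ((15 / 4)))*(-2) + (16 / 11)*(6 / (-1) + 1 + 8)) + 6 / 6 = 929 / 165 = 5.63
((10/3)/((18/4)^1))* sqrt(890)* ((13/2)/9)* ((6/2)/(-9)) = -130* sqrt(890)/729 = -5.32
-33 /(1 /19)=-627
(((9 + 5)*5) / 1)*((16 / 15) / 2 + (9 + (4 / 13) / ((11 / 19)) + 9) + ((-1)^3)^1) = 542486 / 429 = 1264.54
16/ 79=0.20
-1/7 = -0.14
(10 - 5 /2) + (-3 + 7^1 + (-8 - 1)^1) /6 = 20 /3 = 6.67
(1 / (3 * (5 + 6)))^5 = 1 / 39135393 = 0.00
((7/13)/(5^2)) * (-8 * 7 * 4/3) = -1568/975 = -1.61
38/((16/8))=19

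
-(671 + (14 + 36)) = -721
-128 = -128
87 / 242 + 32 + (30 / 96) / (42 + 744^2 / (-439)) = 33522553909 / 1035949728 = 32.36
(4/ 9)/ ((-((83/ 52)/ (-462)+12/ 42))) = -32032/ 20343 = -1.57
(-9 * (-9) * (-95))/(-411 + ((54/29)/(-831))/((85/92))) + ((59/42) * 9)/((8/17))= 45.59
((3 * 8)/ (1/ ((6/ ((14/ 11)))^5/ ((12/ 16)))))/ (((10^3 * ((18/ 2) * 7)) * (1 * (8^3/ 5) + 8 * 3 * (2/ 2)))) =4348377/ 464713550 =0.01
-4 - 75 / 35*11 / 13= -529 / 91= -5.81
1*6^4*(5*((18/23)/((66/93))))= 1807920/253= 7145.93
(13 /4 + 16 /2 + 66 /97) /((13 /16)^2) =296256 /16393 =18.07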